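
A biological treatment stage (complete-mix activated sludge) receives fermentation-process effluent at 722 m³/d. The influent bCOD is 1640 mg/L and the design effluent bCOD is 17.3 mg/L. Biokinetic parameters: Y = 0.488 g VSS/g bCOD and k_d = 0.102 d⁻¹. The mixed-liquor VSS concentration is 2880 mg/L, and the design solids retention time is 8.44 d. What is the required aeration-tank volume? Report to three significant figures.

From the SRT design equation V = Y Q (S₀−S) θ_c / [X (1 + k_d θ_c)] = 0.488 × 722 × (1640 − 17.3) × 8.44 / [2880 × (1 + 0.102 × 8.44)] = 4.83×10^6 / 5359 = 900.4 m³.

V ≈ 900 m³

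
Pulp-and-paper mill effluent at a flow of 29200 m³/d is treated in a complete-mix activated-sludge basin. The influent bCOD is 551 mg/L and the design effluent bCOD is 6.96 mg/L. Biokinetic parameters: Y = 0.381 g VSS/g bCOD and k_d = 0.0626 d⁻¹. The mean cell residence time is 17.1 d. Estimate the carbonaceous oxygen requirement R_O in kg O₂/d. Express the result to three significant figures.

Y_obs = Y / (1 + k_d θ_c) = 0.381 / (1 + 0.0626 × 17.1) = 0.381 / 2.070 = 0.1840.
Mass of bCOD removed per day: Q(S₀ − S) = 29200 × 544.0 g/m³ = 15886 kg/d.
P_X = Y_obs·Q·(S₀ − S) = 0.1840 × 15886 = 2923 kg VSS/d.
Carbonaceous O₂ demand = substrate oxidised − cell-mass equivalent = 15886 − 1.42 × 2923 = 11735 kg O₂/d.

R_O ≈ 11700 kg O₂/d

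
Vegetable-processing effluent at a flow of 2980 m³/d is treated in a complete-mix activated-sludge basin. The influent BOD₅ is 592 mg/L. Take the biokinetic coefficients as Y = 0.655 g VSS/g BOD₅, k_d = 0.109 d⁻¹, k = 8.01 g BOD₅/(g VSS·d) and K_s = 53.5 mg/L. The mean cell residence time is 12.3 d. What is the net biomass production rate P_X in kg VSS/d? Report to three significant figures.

P_X ≈ 492 kg VSS/d

Effluent substrate depends only on kinetics and SRT: S = K_s(1 + k_d θ_c) / [θ_c(Yk − k_d) − 1] = 53.5 × (1 + 0.109 × 12.3) / [12.3 × (0.655 × 8.01 − 0.109) − 1] = 125.2 / 62.19 = 2.014 mg/L.
Y_obs = Y / (1 + k_d θ_c) = 0.655 / (1 + 0.109 × 12.3) = 0.655 / 2.341 = 0.2798.
Mass of BOD₅ removed per day: Q(S₀ − S) = 2980 × 590.0 g/m³ = 1758 kg/d.
So the net sludge growth is P_X = 0.2798 × 1758 = 492.0 kg VSS/d.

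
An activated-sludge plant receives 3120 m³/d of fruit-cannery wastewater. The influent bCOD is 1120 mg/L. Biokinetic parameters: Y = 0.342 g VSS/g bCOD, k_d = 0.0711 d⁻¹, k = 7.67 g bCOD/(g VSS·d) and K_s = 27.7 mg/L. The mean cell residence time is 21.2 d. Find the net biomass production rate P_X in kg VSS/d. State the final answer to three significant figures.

From the Monod/SRT balance for a CMAS, S = K_s·(1+k_d θ_c)/[θ_c·(Y k − k_d) − 1] = 27.7 × (1 + 0.0711 × 21.2) / [21.2 × (0.342 × 7.67 − 0.0711) − 1] = 69.45 / 53.10 = 1.308 mg/L.
Y_obs = Y / (1 + k_d θ_c) = 0.342 / (1 + 0.0711 × 21.2) = 0.342 / 2.507 = 0.1364.
ΔS = 1120 − 1.31 = 1119 mg/L, so the substrate removal rate is 3120 × 1119/1000 = 3490 kg bCOD/d.
So the net sludge growth is P_X = 0.1364 × 3490 = 476.1 kg VSS/d.

P_X ≈ 476 kg VSS/d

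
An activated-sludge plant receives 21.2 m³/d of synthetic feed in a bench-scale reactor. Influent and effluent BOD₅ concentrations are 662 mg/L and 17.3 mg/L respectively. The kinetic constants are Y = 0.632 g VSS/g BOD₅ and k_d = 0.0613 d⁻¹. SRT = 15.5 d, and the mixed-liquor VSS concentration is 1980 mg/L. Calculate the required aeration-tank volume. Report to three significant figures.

V ≈ 34.7 m³

Rearranging the biomass balance for a CMAS with decay, V = Y·Q·ΔS·θ_c / [X·(1+k_d θ_c)] = 0.632 × 21.2 × (662 − 17.3) × 15.5 / [1980 × (1 + 0.0613 × 15.5)] = 1.34×10^5 / 3861 = 34.67 m³.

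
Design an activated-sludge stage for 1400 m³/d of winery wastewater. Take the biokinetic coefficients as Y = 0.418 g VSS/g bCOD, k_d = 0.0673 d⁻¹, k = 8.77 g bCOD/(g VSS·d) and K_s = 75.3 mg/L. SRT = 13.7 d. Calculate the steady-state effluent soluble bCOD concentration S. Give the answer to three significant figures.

For a completely mixed reactor with recycle the Lawrence–McCarty relation gives S = K_s·(1 + k_d·θ_c) / [θ_c·(Y·k − k_d) − 1] = 75.3 × (1 + 0.0673 × 13.7) / [13.7 × (0.418 × 8.77 − 0.0673) − 1] = 144.7 / 48.30 = 2.996 mg/L.

S ≈ 3.00 mg/L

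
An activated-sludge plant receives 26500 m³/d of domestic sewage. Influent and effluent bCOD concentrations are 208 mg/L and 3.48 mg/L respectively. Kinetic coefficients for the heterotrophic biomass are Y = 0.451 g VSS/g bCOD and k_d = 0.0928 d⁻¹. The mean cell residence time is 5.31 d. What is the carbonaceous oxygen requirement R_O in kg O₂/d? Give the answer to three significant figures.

R_O ≈ 3090 kg O₂/d

Correct the yield for decay: Y_obs = Y/(1 + k_d θ_c) = 0.451 / (1 + 0.0928 × 5.31) = 0.451 / 1.493 = 0.3021.
Q·(S₀ − S) = 26500 × (208 − 3.48) × 10⁻³ = 5420 kg/d removed.
P_X = Y_obs·Q·(S₀ − S) = 0.3021 × 5420 = 1637 kg VSS/d.
R_O = Q·(S₀ − S) − 1.42·P_X = 5420 − 1.42 × 1637 = 3095 kg O₂/d.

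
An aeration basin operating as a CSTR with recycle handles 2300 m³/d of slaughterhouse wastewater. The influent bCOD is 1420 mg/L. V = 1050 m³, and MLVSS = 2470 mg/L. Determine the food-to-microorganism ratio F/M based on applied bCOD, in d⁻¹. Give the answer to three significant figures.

F/M ≈ 1.26 d⁻¹

F/M = Q·S₀ / (V·X) = 2300 × 1420 / (1050 × 2470) = 1.259 g bCOD·(g VSS·d)⁻¹.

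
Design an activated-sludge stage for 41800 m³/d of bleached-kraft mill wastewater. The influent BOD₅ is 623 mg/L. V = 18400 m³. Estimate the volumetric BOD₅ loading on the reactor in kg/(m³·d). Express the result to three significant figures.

Volumetric loading L_v = Q·S₀ / V = 41800 × 623 g/m³ / 18400 m³ = 1415 g/(m³·d) = 1.415 kg BOD₅/(m³·d).

L_v ≈ 1.42 kg BOD₅/(m³·d)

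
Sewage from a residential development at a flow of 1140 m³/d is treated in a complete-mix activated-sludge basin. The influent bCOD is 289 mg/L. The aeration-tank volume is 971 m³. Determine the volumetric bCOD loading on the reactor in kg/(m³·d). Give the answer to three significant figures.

Volumetric loading L_v = Q·S₀ / V = 1140 × 289 g/m³ / 971.0 m³ = 339.3 g/(m³·d) = 0.3393 kg bCOD/(m³·d).

L_v ≈ 0.339 kg bCOD/(m³·d)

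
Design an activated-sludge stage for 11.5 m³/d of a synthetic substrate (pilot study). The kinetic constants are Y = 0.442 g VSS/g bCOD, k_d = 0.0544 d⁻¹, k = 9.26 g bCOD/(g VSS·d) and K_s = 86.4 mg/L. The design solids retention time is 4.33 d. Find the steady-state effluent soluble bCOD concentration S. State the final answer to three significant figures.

S ≈ 6.47 mg/L

From the Monod/SRT balance for a CMAS, S = K_s·(1+k_d θ_c)/[θ_c·(Y k − k_d) − 1] = 86.4 × (1 + 0.0544 × 4.33) / [4.33 × (0.442 × 9.26 − 0.0544) − 1] = 106.8 / 16.49 = 6.475 mg/L.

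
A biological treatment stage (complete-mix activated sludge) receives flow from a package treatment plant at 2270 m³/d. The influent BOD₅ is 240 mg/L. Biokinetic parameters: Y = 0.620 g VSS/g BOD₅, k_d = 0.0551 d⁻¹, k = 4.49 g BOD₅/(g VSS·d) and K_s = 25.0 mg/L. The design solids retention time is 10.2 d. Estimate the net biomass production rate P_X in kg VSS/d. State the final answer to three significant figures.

P_X ≈ 215 kg VSS/d

Effluent substrate depends only on kinetics and SRT: S = K_s(1 + k_d θ_c) / [θ_c(Yk − k_d) − 1] = 25.0 × (1 + 0.0551 × 10.2) / [10.2 × (0.620 × 4.49 − 0.0551) − 1] = 39.05 / 26.83 = 1.455 mg/L.
Y_obs = Y / (1 + k_d θ_c) = 0.620 / (1 + 0.0551 × 10.2) = 0.620 / 1.562 = 0.3969.
Q·(S₀ − S) = 2270 × (240 − 1.46) × 10⁻³ = 541.5 kg/d removed.
Biomass produced: P_X = Y_obs·Q·ΔS = 0.3969 × 541.5 ≈ 214.9 kg VSS/d.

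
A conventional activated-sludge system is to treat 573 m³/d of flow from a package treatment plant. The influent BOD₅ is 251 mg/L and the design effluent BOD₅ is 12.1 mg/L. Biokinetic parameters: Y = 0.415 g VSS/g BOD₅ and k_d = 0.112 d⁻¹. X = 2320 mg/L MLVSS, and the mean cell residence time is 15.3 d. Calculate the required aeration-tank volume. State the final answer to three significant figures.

V ≈ 138 m³

Steady-state biomass mass balance: V·X·(1 + k_d·θ_c) = Y·Q·(S₀ − S)·θ_c, so V = 0.415 × 573 × (251 − 12.1) × 15.3 / [2320 × (1 + 0.112 × 15.3)] = 8.69×10^5 / 6296 = 138.1 m³.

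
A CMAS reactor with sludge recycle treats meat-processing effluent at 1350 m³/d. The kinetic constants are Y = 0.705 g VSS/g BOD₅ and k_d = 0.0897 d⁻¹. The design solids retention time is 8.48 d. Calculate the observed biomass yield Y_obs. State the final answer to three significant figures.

Y_obs ≈ 0.400 g VSS/g BOD₅

The observed yield is Y_obs = Y/(1 + k_d·θ_c) = 0.705 / (1 + 0.0897 × 8.48) = 0.705 / 1.761 = 0.4004 g VSS per g BOD₅ removed.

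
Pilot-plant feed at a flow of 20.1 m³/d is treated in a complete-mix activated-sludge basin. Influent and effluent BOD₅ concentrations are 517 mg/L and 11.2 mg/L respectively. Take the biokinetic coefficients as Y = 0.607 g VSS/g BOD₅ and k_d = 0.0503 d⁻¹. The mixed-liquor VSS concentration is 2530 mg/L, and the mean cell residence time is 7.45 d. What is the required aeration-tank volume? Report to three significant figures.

Rearranging the biomass balance for a CMAS with decay, V = Y·Q·ΔS·θ_c / [X·(1+k_d θ_c)] = 0.607 × 20.1 × (517 − 11.2) × 7.45 / [2530 × (1 + 0.0503 × 7.45)] = 4.6×10^4 / 3478 = 13.22 m³.

V ≈ 13.2 m³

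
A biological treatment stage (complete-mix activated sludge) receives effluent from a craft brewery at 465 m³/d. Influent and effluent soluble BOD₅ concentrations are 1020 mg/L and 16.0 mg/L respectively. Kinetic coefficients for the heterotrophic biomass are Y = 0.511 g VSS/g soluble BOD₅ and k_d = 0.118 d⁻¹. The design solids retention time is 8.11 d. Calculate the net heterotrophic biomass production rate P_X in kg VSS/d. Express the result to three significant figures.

Correct the yield for decay: Y_obs = Y/(1 + k_d θ_c) = 0.511 / (1 + 0.118 × 8.11) = 0.511 / 1.957 = 0.2611.
Substrate removed = Q·(S₀ − S) = 465 m³/d × (1020 − 16.0) g/m³ = 4.67×10^5 g/d = 466.9 kg/d.
So the net sludge growth is P_X = 0.2611 × 466.9 = 121.9 kg VSS/d.

P_X ≈ 122 kg VSS/d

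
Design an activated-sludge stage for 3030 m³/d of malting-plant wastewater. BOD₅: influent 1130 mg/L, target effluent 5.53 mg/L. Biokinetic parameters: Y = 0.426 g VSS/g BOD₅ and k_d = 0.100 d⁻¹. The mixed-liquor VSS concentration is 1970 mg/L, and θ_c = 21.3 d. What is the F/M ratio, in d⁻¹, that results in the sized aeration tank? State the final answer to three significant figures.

Rearranging the biomass balance for a CMAS with decay, V = Y·Q·ΔS·θ_c / [X·(1+k_d θ_c)] = 0.426 × 3030 × (1130 − 5.53) × 21.3 / [1970 × (1 + 0.100 × 21.3)] = 3.09×10^7 / 6166 = 5014 m³.
Food-to-microorganism ratio F/M = Q S₀ / (V X) = 3030 × 1130 / (5014 × 1970) = 0.3466 d⁻¹.

F/M ≈ 0.347 d⁻¹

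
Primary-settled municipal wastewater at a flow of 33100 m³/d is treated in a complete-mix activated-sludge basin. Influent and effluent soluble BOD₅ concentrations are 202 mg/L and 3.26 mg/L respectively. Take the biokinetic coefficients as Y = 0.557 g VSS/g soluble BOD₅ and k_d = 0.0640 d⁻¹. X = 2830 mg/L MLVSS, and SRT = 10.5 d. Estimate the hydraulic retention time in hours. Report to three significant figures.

τ ≈ 5.90 h

From the SRT design equation V = Y Q (S₀−S) θ_c / [X (1 + k_d θ_c)] = 0.557 × 33100 × (202 − 3.26) × 10.5 / [2830 × (1 + 0.0640 × 10.5)] = 3.85×10^7 / 4732 = 8131 m³.
HRT = V/Q = 8131 m³ / 33100 m³·d⁻¹ = 0.2456 d × 24 = 5.895 h.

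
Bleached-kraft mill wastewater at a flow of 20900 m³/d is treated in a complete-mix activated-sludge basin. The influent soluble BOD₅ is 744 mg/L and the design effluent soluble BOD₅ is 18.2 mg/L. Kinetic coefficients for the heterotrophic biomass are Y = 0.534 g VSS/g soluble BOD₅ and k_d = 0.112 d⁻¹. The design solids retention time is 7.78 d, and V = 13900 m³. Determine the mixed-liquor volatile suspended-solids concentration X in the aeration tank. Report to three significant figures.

Solving the biomass balance for X: X = Y Q (S₀−S) θ_c / [V (1+k_d θ_c)] = 0.534 × 20900 × (744 − 18.2) × 7.78 / [13900 × (1 + 0.112 × 7.78)] = 2423 mg/L.

X ≈ 2420 mg/L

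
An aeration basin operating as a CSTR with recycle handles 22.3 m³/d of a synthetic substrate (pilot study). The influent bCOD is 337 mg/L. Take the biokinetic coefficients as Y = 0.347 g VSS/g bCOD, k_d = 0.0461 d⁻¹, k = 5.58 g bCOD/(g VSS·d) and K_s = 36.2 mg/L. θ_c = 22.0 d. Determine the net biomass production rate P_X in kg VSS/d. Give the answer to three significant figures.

P_X ≈ 1.29 kg VSS/d

From the Monod/SRT balance for a CMAS, S = K_s·(1+k_d θ_c)/[θ_c·(Y k − k_d) − 1] = 36.2 × (1 + 0.0461 × 22.0) / [22.0 × (0.347 × 5.58 − 0.0461) − 1] = 72.91 / 40.58 = 1.797 mg/L.
Observed yield with endogenous decay: Y_obs = Y / (1 + k_d·θ_c) = 0.347 / (1 + 0.0461 × 22.0) = 0.347 / 2.014 = 0.1723 g VSS/g bCOD.
ΔS = 337 − 1.80 = 335.2 mg/L, so the substrate removal rate is 22.3 × 335.2/1000 = 7.475 kg bCOD/d.
Net biomass production P_X = Y_obs × Q·(S₀ − S) = 0.1723 × 7.475 = 1.288 kg VSS/d.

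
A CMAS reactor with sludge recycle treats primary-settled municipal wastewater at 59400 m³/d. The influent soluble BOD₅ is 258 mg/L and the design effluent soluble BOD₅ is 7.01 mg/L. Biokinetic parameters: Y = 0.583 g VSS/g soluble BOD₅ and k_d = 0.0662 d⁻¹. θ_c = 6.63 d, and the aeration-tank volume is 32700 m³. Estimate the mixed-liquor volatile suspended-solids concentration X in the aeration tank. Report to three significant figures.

From V·X·(1 + k_d·θ_c) = Y·Q·(S₀ − S)·θ_c: X = 0.583 × 59400 × (258 − 7.01) × 6.63 / [32700 × (1 + 0.0662 × 6.63)] = 1225 mg/L.

X ≈ 1220 mg/L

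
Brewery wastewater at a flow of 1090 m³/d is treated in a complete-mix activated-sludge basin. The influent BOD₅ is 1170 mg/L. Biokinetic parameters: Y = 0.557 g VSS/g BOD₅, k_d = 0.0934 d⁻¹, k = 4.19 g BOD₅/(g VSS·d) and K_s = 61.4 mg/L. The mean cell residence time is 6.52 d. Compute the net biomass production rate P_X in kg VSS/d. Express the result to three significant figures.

P_X ≈ 439 kg VSS/d

Effluent substrate depends only on kinetics and SRT: S = K_s(1 + k_d θ_c) / [θ_c(Yk − k_d) − 1] = 61.4 × (1 + 0.0934 × 6.52) / [6.52 × (0.557 × 4.19 − 0.0934) − 1] = 98.79 / 13.61 = 7.260 mg/L.
Observed yield with endogenous decay: Y_obs = Y / (1 + k_d·θ_c) = 0.557 / (1 + 0.0934 × 6.52) = 0.557 / 1.609 = 0.3462 g VSS/g BOD₅.
Substrate removed = Q·(S₀ − S) = 1090 m³/d × (1170 − 7.26) g/m³ = 1.27×10^6 g/d = 1267 kg/d.
Biomass produced: P_X = Y_obs·Q·ΔS = 0.3462 × 1267 ≈ 438.7 kg VSS/d.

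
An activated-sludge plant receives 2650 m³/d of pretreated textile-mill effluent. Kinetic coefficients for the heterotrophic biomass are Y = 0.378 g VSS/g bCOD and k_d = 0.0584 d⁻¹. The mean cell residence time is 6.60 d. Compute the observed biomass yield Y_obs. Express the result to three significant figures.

Y_obs ≈ 0.273 g VSS/g bCOD

Correct the yield for decay: Y_obs = Y/(1 + k_d θ_c) = 0.378 / (1 + 0.0584 × 6.60) = 0.378 / 1.385 = 0.2728.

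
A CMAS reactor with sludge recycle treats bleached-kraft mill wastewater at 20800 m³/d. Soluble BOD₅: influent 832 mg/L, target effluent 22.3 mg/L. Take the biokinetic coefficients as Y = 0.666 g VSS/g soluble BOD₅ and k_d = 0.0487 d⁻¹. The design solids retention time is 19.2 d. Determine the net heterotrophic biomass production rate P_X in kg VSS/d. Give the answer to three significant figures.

P_X ≈ 5800 kg VSS/d

The observed yield is Y_obs = Y/(1 + k_d·θ_c) = 0.666 / (1 + 0.0487 × 19.2) = 0.666 / 1.935 = 0.3442 g VSS per g soluble BOD₅ removed.
Mass of soluble BOD₅ removed per day: Q(S₀ − S) = 20800 × 809.7 g/m³ = 16842 kg/d.
Net biomass production P_X = Y_obs × Q·(S₀ − S) = 0.3442 × 16842 = 5797 kg VSS/d.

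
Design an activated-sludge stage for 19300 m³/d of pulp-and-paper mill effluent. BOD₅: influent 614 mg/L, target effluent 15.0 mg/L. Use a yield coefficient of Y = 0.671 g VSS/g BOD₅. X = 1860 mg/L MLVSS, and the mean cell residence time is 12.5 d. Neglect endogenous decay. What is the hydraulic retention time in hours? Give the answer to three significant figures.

Biomass mass balance (decay neglected): V·X = Y·Q·(S₀ − S)·θ_c, so V = 0.671 × 19300 × (614 − 15.0) × 12.5 / 1860 = 52132 m³.
HRT = V/Q = 52132 m³ / 19300 m³·d⁻¹ = 2.701 d × 24 = 64.83 h.

τ ≈ 64.8 h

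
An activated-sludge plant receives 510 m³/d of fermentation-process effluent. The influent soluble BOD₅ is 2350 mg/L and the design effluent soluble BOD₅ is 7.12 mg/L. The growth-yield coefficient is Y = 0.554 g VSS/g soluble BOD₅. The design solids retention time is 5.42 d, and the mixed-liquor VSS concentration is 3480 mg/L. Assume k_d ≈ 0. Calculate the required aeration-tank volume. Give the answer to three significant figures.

V ≈ 1030 m³

V·X = Y·Q·ΔS·θ_c gives V = 0.554 × 510 × (2350 − 7.12) × 5.42 / 3480 = 1031 m³.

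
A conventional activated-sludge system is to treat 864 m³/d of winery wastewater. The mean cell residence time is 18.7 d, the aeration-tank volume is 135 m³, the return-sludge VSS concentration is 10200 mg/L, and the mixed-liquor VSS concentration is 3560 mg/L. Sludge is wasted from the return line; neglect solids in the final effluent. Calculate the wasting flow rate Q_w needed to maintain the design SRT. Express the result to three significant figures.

Q_w = (V·X)/(θ_c X_r) = 135.0 × 3560 / (18.7 × 10200) = 2.520 m³/d.

Q_w ≈ 2.52 m³/d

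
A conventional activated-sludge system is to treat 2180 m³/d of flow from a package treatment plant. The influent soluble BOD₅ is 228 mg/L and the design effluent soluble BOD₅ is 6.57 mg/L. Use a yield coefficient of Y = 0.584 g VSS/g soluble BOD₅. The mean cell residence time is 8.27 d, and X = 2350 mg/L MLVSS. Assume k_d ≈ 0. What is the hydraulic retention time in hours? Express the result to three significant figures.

Biomass mass balance (decay neglected): V·X = Y·Q·(S₀ − S)·θ_c, so V = 0.584 × 2180 × (228 − 6.57) × 8.27 / 2350 = 992.1 m³.
HRT = V/Q = 992.1 m³ / 2180 m³·d⁻¹ = 0.4551 d × 24 = 10.92 h.

τ ≈ 10.9 h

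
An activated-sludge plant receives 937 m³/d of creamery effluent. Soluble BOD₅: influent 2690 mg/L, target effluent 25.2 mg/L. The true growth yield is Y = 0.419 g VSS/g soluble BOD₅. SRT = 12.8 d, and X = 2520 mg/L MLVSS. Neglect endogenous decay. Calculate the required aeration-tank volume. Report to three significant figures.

V ≈ 5310 m³

With k_d = 0 the design equation reduces to V = Y Q (S₀−S) θ_c / X = 0.419 × 937 × (2690 − 25.2) × 12.8 / 2520 = 5314 m³.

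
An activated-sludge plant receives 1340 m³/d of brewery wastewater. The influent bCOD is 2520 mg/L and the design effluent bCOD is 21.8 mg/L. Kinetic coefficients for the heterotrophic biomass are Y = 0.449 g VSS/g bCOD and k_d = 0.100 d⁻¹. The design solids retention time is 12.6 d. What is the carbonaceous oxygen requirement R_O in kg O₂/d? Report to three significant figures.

Y_obs = Y / (1 + k_d θ_c) = 0.449 / (1 + 0.100 × 12.6) = 0.449 / 2.260 = 0.1987.
Mass of bCOD removed per day: Q(S₀ − S) = 1340 × 2498 g/m³ = 3348 kg/d.
Biomass synthesised: P_X = Y_obs × 3348 = 665.1 kg VSS/d.
R_O = Q·ΔS − 1.42 P_X = 3348 − 944.4 = 2403 kg O₂/d.

R_O ≈ 2400 kg O₂/d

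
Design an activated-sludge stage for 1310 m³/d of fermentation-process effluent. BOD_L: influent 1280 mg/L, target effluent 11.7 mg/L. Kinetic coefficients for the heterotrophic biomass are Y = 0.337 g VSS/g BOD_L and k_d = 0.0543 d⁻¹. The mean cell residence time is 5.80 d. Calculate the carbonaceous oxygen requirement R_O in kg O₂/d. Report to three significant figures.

R_O ≈ 1060 kg O₂/d

Correct the yield for decay: Y_obs = Y/(1 + k_d θ_c) = 0.337 / (1 + 0.0543 × 5.80) = 0.337 / 1.315 = 0.2563.
Substrate removed = Q·(S₀ − S) = 1310 m³/d × (1280 − 11.7) g/m³ = 1.66×10^6 g/d = 1661 kg/d.
P_X = Y_obs·Q·(S₀ − S) = 0.2563 × 1661 = 425.8 kg VSS/d.
R_O = Q·ΔS − 1.42 P_X = 1661 − 604.7 = 1057 kg O₂/d.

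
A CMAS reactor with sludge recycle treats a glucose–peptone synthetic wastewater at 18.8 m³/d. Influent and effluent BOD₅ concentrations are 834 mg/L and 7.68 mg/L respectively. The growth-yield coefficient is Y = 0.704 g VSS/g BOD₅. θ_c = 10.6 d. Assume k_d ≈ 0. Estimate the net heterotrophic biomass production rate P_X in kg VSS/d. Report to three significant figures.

P_X ≈ 10.9 kg VSS/d

No decay correction is needed, so Y_obs = Y = 0.704.
Mass of BOD₅ removed per day: Q(S₀ − S) = 18.8 × 826.3 g/m³ = 15.53 kg/d.
Net biomass production P_X = Y_obs × Q·(S₀ − S) = 0.7040 × 15.53 = 10.94 kg VSS/d.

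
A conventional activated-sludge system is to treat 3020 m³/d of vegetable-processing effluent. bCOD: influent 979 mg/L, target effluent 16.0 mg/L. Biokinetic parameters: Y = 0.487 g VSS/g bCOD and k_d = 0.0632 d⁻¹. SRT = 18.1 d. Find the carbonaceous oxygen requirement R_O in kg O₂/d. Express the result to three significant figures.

Y_obs = Y / (1 + k_d θ_c) = 0.487 / (1 + 0.0632 × 18.1) = 0.487 / 2.144 = 0.2272.
Mass of bCOD removed per day: Q(S₀ − S) = 3020 × 963.0 g/m³ = 2908 kg/d.
Biomass synthesised: P_X = Y_obs × 2908 = 660.6 kg VSS/d.
Carbonaceous O₂ demand = substrate oxidised − cell-mass equivalent = 2908 − 1.42 × 660.6 = 1970 kg O₂/d.

R_O ≈ 1970 kg O₂/d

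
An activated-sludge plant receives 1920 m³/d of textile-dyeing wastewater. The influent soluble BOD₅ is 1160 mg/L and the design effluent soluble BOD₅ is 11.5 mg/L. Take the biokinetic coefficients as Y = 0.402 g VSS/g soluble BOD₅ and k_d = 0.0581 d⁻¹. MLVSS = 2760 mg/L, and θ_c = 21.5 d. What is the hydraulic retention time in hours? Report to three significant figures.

From the SRT design equation V = Y Q (S₀−S) θ_c / [X (1 + k_d θ_c)] = 0.402 × 1920 × (1160 − 11.5) × 21.5 / [2760 × (1 + 0.0581 × 21.5)] = 1.91×10^7 / 6208 = 3070 m³.
HRT = V/Q = 3070 m³ / 1920 m³·d⁻¹ = 1.599 d × 24 = 38.38 h.

τ ≈ 38.4 h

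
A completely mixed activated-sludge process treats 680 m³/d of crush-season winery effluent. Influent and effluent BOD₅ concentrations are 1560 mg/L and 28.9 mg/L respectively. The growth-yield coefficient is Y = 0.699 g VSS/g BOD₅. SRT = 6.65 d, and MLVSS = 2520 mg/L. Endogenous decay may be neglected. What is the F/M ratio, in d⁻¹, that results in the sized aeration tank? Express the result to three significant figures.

V·X = Y·Q·ΔS·θ_c gives V = 0.699 × 680 × (1560 − 28.9) × 6.65 / 2520 = 1920 m³.
F/M = Q·S₀ / (V·X) = 680 × 1560 / (1920 × 2520) = 0.2192 g BOD₅·(g VSS·d)⁻¹.

F/M ≈ 0.219 d⁻¹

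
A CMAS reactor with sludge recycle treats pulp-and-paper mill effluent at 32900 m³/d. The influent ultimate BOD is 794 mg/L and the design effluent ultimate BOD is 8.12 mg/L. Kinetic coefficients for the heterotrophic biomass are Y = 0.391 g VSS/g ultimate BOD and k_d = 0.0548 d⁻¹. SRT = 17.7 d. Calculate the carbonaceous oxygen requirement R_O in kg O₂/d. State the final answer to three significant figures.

R_O ≈ 18600 kg O₂/d

Observed yield with endogenous decay: Y_obs = Y / (1 + k_d·θ_c) = 0.391 / (1 + 0.0548 × 17.7) = 0.391 / 1.970 = 0.1985 g VSS/g ultimate BOD.
Mass of ultimate BOD removed per day: Q(S₀ − S) = 32900 × 785.9 g/m³ = 25855 kg/d.
Net sludge production P_X = 0.1985 × 25855 = 5132 kg VSS/d.
R_O = Q·ΔS − 1.42 P_X = 25855 − 7287 = 18568 kg O₂/d.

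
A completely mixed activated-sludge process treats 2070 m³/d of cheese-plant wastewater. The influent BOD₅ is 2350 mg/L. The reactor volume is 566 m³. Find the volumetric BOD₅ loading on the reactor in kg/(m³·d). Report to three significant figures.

Applied BOD₅ load per unit volume = Q·S₀/V = (2070 × 2350/1000)/566.0 = 8.595 kg BOD₅·m⁻³·d⁻¹.

L_v ≈ 8.59 kg BOD₅/(m³·d)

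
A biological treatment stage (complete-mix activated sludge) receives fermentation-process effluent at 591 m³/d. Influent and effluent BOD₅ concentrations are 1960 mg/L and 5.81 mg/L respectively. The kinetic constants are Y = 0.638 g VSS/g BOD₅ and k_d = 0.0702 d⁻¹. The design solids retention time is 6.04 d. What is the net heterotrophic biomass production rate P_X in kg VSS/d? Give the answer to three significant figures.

P_X ≈ 517 kg VSS/d

Y_obs = Y / (1 + k_d θ_c) = 0.638 / (1 + 0.0702 × 6.04) = 0.638 / 1.424 = 0.4480.
Substrate removed = Q·(S₀ − S) = 591 m³/d × (1960 − 5.81) g/m³ = 1.15×10^6 g/d = 1155 kg/d.
Net biomass production P_X = Y_obs × Q·(S₀ − S) = 0.4480 × 1155 = 517.4 kg VSS/d.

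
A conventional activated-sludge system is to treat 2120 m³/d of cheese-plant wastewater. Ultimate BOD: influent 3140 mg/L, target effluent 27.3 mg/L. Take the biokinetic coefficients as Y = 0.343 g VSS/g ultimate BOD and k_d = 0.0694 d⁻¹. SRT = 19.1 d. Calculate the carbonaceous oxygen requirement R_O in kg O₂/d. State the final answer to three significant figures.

R_O ≈ 5220 kg O₂/d

Correct the yield for decay: Y_obs = Y/(1 + k_d θ_c) = 0.343 / (1 + 0.0694 × 19.1) = 0.343 / 2.326 = 0.1475.
Q·(S₀ − S) = 2120 × (3140 − 27.3) × 10⁻³ = 6599 kg/d removed.
Biomass synthesised: P_X = Y_obs × 6599 = 973.3 kg VSS/d.
R_O = Q·ΔS − 1.42 P_X = 6599 − 1382 = 5217 kg O₂/d.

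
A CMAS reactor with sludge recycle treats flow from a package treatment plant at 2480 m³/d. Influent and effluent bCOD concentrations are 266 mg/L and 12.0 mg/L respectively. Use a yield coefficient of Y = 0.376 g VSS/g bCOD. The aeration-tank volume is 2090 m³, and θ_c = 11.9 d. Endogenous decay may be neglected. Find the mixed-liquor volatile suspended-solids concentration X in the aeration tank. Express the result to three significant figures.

Without decay, X = Y Q (S₀−S) θ_c / V = 0.376 × 2480 × (266 − 12.0) × 11.9 / 2090 = 1349 mg/L.

X ≈ 1350 mg/L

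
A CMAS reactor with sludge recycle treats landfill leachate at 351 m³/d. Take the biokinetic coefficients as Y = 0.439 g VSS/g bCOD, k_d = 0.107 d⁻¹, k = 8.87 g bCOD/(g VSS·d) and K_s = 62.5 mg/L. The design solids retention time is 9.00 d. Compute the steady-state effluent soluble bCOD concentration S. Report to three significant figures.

From the Monod/SRT balance for a CMAS, S = K_s·(1+k_d θ_c)/[θ_c·(Y k − k_d) − 1] = 62.5 × (1 + 0.107 × 9.00) / [9.00 × (0.439 × 8.87 − 0.107) − 1] = 122.7 / 33.08 = 3.709 mg/L.

S ≈ 3.71 mg/L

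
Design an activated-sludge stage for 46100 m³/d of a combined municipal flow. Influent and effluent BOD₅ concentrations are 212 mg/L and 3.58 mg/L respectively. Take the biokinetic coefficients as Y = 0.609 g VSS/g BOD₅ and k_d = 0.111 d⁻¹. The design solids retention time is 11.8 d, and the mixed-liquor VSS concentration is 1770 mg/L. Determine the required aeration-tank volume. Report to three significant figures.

From the SRT design equation V = Y Q (S₀−S) θ_c / [X (1 + k_d θ_c)] = 0.609 × 46100 × (212 − 3.58) × 11.8 / [1770 × (1 + 0.111 × 11.8)] = 6.9×10^7 / 4088 = 16889 m³.

V ≈ 16900 m³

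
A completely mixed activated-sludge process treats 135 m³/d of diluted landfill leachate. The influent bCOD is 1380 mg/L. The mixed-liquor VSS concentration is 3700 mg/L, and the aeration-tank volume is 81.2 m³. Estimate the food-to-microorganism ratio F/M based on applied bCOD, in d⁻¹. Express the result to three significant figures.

F/M ≈ 0.620 d⁻¹

Food-to-microorganism ratio F/M = Q S₀ / (V X) = 135 × 1380 / (81.20 × 3700) = 0.6201 d⁻¹.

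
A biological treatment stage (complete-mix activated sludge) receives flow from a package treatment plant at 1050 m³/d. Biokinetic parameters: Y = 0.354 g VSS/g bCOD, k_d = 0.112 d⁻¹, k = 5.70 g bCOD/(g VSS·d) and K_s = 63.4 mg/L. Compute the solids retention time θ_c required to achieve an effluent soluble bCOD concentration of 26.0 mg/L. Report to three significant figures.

At the target effluent, Y k S/(K_s+S) = 0.354×5.70×26.0/89.40 = 0.5868 d⁻¹.
1/θ_c = 0.5868 − 0.112 = 0.4748 d⁻¹, so θ_c = 2.106 d.

θ_c ≈ 2.11 d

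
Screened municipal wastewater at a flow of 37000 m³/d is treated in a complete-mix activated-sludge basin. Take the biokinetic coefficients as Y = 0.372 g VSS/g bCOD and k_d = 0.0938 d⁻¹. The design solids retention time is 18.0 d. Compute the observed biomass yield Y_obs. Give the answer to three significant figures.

The observed yield is Y_obs = Y/(1 + k_d·θ_c) = 0.372 / (1 + 0.0938 × 18.0) = 0.372 / 2.688 = 0.1384 g VSS per g bCOD removed.

Y_obs ≈ 0.138 g VSS/g bCOD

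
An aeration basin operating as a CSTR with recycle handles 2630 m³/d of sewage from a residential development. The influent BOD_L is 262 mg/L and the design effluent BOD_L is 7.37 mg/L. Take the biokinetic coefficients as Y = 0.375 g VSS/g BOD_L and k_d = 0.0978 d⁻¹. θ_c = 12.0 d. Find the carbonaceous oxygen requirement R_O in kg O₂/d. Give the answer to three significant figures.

Y_obs = Y / (1 + k_d θ_c) = 0.375 / (1 + 0.0978 × 12.0) = 0.375 / 2.174 = 0.1725.
Mass of BOD_L removed per day: Q(S₀ − S) = 2630 × 254.6 g/m³ = 669.7 kg/d.
P_X = Y_obs·Q·(S₀ − S) = 0.1725 × 669.7 = 115.5 kg VSS/d.
R_O = Q·(S₀ − S) − 1.42·P_X = 669.7 − 1.42 × 115.5 = 505.6 kg O₂/d.

R_O ≈ 506 kg O₂/d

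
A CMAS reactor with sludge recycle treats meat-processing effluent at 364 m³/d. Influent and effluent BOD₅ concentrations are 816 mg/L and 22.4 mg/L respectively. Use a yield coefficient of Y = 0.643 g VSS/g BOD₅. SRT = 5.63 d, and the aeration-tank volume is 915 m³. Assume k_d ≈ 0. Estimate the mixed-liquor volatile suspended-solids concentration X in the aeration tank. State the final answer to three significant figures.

From V·X = Y·Q·(S₀ − S)·θ_c (decay neglected): X = 0.643 × 364 × (816 − 22.4) × 5.63 / 915 = 1143 mg/L.

X ≈ 1140 mg/L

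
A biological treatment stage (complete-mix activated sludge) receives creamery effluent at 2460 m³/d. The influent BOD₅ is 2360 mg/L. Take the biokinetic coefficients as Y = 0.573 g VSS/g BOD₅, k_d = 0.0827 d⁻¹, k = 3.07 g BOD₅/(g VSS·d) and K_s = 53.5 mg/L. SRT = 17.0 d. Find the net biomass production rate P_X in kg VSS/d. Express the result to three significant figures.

For a completely mixed reactor with recycle the Lawrence–McCarty relation gives S = K_s·(1 + k_d·θ_c) / [θ_c·(Y·k − k_d) − 1] = 53.5 × (1 + 0.0827 × 17.0) / [17.0 × (0.573 × 3.07 − 0.0827) − 1] = 128.7 / 27.50 = 4.681 mg/L.
The observed yield is Y_obs = Y/(1 + k_d·θ_c) = 0.573 / (1 + 0.0827 × 17.0) = 0.573 / 2.406 = 0.2382 g VSS per g BOD₅ removed.
Substrate removed = Q·(S₀ − S) = 2460 m³/d × (2360 − 4.68) g/m³ = 5.79×10^6 g/d = 5794 kg/d.
P_X = Y_obs · Q(S₀ − S) = 0.2382 × 5794 = 1380 kg VSS/d.

P_X ≈ 1380 kg VSS/d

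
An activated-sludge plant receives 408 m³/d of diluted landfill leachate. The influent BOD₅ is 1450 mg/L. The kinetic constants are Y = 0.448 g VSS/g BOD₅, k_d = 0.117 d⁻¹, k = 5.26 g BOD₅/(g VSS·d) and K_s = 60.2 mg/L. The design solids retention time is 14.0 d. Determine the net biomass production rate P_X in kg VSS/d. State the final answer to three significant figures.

Effluent substrate depends only on kinetics and SRT: S = K_s(1 + k_d θ_c) / [θ_c(Yk − k_d) − 1] = 60.2 × (1 + 0.117 × 14.0) / [14.0 × (0.448 × 5.26 − 0.117) − 1] = 158.8 / 30.35 = 5.232 mg/L.
Y_obs = Y / (1 + k_d θ_c) = 0.448 / (1 + 0.117 × 14.0) = 0.448 / 2.638 = 0.1698.
Mass of BOD₅ removed per day: Q(S₀ − S) = 408 × 1445 g/m³ = 589.5 kg/d.
P_X = Y_obs · Q(S₀ − S) = 0.1698 × 589.5 = 100.1 kg VSS/d.

P_X ≈ 100 kg VSS/d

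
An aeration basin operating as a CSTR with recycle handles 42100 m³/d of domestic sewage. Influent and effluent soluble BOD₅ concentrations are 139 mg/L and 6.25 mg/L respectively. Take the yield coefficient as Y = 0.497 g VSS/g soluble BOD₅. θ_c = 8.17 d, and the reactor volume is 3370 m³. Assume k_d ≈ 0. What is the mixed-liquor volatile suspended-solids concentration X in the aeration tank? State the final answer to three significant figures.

Without decay, X = Y Q (S₀−S) θ_c / V = 0.497 × 42100 × (139 − 6.25) × 8.17 / 3370 = 6734 mg/L.

X ≈ 6730 mg/L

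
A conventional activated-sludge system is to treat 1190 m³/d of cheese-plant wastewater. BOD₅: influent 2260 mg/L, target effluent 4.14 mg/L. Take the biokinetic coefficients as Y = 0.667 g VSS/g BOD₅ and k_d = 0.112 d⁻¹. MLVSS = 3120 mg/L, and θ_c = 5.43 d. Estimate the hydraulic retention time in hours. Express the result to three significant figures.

τ ≈ 39.1 h

Rearranging the biomass balance for a CMAS with decay, V = Y·Q·ΔS·θ_c / [X·(1+k_d θ_c)] = 0.667 × 1190 × (2260 − 4.14) × 5.43 / [3120 × (1 + 0.112 × 5.43)] = 9.72×10^6 / 5017 = 1938 m³.
Hydraulic retention time τ = V/Q = 1938 / 1190 = 1.628 d = 39.08 h.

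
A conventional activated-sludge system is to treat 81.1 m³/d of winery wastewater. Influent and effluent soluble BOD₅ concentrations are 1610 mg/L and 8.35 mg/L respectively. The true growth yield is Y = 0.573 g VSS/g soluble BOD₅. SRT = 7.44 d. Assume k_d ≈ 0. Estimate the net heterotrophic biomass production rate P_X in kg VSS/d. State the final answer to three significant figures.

P_X ≈ 74.4 kg VSS/d

With endogenous decay neglected, the observed yield equals the true yield: Y_obs = Y = 0.573 g VSS/g soluble BOD₅.
Mass of soluble BOD₅ removed per day: Q(S₀ − S) = 81.1 × 1602 g/m³ = 129.9 kg/d.
Net biomass production P_X = Y_obs × Q·(S₀ − S) = 0.5730 × 129.9 = 74.43 kg VSS/d.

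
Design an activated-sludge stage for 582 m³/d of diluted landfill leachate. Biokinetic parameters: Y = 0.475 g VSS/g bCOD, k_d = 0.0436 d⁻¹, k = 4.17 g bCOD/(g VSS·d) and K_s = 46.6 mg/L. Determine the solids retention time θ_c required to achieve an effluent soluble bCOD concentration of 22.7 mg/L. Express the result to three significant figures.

θ_c ≈ 1.65 d

At the target effluent, Y k S/(K_s+S) = 0.475×4.17×22.7/69.30 = 0.6488 d⁻¹.
1/θ_c = 0.6488 − 0.0436 = 0.6052 d⁻¹, so θ_c = 1.652 d.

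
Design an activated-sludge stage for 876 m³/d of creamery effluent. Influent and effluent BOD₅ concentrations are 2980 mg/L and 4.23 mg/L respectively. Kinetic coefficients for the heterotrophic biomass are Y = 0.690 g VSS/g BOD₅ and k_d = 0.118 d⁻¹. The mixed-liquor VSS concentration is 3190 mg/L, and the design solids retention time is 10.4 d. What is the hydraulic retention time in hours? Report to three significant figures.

From the SRT design equation V = Y Q (S₀−S) θ_c / [X (1 + k_d θ_c)] = 0.690 × 876 × (2980 − 4.23) × 10.4 / [3190 × (1 + 0.118 × 10.4)] = 1.87×10^7 / 7105 = 2633 m³.
τ = V/Q = 2633/876 = 3.006 d, or 72.13 h.

τ ≈ 72.1 h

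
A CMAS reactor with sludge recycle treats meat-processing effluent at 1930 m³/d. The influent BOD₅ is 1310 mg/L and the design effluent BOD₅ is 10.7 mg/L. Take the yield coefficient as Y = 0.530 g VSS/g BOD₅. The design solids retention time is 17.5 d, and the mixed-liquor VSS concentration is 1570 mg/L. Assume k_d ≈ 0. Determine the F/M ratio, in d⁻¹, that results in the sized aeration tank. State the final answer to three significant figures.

With k_d = 0 the design equation reduces to V = Y Q (S₀−S) θ_c / X = 0.530 × 1930 × (1310 − 10.7) × 17.5 / 1570 = 14814 m³.
F/M = applied load / biomass = Q·S₀/(V·X) = 1930 × 1310 / (14814 × 1570) = 0.1087 d⁻¹.

F/M ≈ 0.109 d⁻¹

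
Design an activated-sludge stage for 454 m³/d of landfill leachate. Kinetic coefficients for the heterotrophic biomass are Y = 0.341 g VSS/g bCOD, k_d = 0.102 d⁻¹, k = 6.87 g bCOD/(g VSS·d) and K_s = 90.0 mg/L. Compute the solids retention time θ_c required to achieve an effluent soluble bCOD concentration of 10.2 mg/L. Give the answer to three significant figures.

θ_c ≈ 7.33 d

At the target effluent, Y k S/(K_s+S) = 0.341×6.87×10.2/100.2 = 0.2385 d⁻¹.
θ_c = 1/(μ − k_d) = 1/(0.2385 − 0.102) = 1/0.1365 = 7.327 d.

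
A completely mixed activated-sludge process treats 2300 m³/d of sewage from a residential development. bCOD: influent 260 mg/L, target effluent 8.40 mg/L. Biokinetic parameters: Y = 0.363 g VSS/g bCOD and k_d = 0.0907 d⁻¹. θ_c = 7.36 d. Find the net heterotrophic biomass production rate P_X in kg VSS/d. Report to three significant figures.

P_X ≈ 126 kg VSS/d

Correct the yield for decay: Y_obs = Y/(1 + k_d θ_c) = 0.363 / (1 + 0.0907 × 7.36) = 0.363 / 1.668 = 0.2177.
Substrate removed = Q·(S₀ − S) = 2300 m³/d × (260 − 8.40) g/m³ = 5.79×10^5 g/d = 578.7 kg/d.
Biomass produced: P_X = Y_obs·Q·ΔS = 0.2177 × 578.7 ≈ 126.0 kg VSS/d.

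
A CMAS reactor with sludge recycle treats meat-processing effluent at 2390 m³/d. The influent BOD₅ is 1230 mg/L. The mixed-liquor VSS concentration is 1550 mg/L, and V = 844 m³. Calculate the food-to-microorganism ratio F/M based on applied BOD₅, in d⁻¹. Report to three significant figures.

F/M = Q·S₀ / (V·X) = 2390 × 1230 / (844.0 × 1550) = 2.247 g BOD₅·(g VSS·d)⁻¹.

F/M ≈ 2.25 d⁻¹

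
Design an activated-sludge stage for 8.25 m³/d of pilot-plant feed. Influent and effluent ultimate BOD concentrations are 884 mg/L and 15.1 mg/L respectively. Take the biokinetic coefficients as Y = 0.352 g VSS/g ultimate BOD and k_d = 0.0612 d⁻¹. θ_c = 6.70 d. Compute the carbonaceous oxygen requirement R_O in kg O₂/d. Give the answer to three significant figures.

R_O ≈ 4.63 kg O₂/d

The observed yield is Y_obs = Y/(1 + k_d·θ_c) = 0.352 / (1 + 0.0612 × 6.70) = 0.352 / 1.410 = 0.2496 g VSS per g ultimate BOD removed.
Q·(S₀ − S) = 8.25 × (884 − 15.1) × 10⁻³ = 7.168 kg/d removed.
Net sludge production P_X = 0.2496 × 7.168 = 1.790 kg VSS/d.
R_O = Q·ΔS − 1.42 P_X = 7.168 − 2.541 = 4.627 kg O₂/d.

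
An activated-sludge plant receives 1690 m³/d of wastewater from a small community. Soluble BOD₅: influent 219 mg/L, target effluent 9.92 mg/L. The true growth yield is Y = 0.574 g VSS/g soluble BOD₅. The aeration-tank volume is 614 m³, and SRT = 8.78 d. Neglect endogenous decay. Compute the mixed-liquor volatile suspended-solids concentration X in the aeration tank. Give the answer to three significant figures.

Without decay, X = Y Q (S₀−S) θ_c / V = 0.574 × 1690 × (219 − 9.92) × 8.78 / 614 = 2900 mg/L.

X ≈ 2900 mg/L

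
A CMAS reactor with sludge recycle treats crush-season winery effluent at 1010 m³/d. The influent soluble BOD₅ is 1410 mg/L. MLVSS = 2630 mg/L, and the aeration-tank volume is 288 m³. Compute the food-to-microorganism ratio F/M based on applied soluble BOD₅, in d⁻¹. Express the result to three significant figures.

F/M ≈ 1.88 d⁻¹

Food-to-microorganism ratio F/M = Q S₀ / (V X) = 1010 × 1410 / (288.0 × 2630) = 1.880 d⁻¹.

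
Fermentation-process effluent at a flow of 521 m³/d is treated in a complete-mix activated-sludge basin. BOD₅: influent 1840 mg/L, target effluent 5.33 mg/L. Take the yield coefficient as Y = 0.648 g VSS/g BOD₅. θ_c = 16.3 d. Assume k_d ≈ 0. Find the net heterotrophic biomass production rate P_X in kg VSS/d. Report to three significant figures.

With endogenous decay neglected, the observed yield equals the true yield: Y_obs = Y = 0.648 g VSS/g BOD₅.
ΔS = 1840 − 5.33 = 1835 mg/L, so the substrate removal rate is 521 × 1835/1000 = 955.9 kg BOD₅/d.
So the net sludge growth is P_X = 0.6480 × 955.9 = 619.4 kg VSS/d.

P_X ≈ 619 kg VSS/d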